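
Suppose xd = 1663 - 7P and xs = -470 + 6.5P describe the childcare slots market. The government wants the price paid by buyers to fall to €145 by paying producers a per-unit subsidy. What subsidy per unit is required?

At a buyer price of 145, quantity demanded is 1663 − 7·145 = 648.
Sellers supply 648 only when they receive Ps with -470 + 6.5·Ps = 648, i.e. Ps = 172.
s = Ps − Pb = 172 − 145 = 27.

Required subsidy s = €27 per unit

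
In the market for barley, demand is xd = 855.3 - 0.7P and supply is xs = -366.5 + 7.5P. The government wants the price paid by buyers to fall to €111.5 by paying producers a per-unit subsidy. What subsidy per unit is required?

Required subsidy s = €41 per unit

At a buyer price of 111.5, quantity demanded is 855.3 − 0.7·111.5 = 777.25.
Sellers supply 777.25 only when they receive Ps with -366.5 + 7.5·Ps = 777.25, i.e. Ps = 152.5.
s = Ps − Pb = 152.5 − 111.5 = 41.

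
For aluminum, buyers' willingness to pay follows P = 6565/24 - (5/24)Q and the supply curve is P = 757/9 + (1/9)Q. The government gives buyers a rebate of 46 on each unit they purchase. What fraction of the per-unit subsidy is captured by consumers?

Consumer share = 15/23

Pre-subsidy: 6565/24 - (5/24)Q = 757/9 + (1/9)Q gives Q* = 593 and P* = 150.
With the rebate, buyers effectively pay Pb = Ps − 46, where Ps is the price sellers receive.
On the curves, Pb = 6565/24 - (5/24)Q and Ps = 757/9 + (1/9)Q; the wedge Ps − Pb = 46 gives 757/9 + (1/9)Q − (6565/24 - (5/24)Q) = 46, so Q' = 737.
Then Pb = 6565/24 − (5/24)·737 = 120 and Ps = 757/9 + (1/9)·737 = 166.
Buyers' price falls by P* − Pb = 150 − 120 = 30; sellers' price rises by Ps − P* = 166 − 150 = 16.
So consumers capture 30/46 = 15/23 of each unit of subsidy.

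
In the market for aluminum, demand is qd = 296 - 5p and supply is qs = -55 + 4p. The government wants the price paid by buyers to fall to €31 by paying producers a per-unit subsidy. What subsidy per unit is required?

Required subsidy s = €18 per unit

At a buyer price of 31, quantity demanded is 296 − 5·31 = 141.
Sellers supply 141 only when they receive ps with -55 + 4·ps = 141, i.e. ps = 49.
s = ps − pb = 49 − 31 = 18.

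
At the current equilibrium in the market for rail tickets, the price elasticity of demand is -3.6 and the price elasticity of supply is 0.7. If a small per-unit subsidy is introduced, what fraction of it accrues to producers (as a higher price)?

For a small subsidy around the equilibrium, the benefit split depends on the relative slopes, which at a point are proportional to the elasticities.
Buyer share = εs/(εs + |εd|) = 0.7/(0.7 + 3.6) = 7/43; seller share = |εd|/(εs + |εd|) = 36/43.
So producers capture 36/43 of the subsidy.

Producer share = 36/43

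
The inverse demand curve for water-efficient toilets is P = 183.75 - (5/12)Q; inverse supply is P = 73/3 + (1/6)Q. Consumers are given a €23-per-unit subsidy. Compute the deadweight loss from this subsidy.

Deadweight loss = 3174/7

Pre-subsidy: 183.75 - (5/12)Q = 73/3 + (1/6)Q gives Q* = 1913/7 and P* = 2935/42.
With the rebate, buyers effectively pay Pb = Ps − 23, where Ps is the price sellers receive.
On the curves, Pb = 183.75 - (5/12)Q and Ps = 73/3 + (1/6)Q; the wedge Ps − Pb = 23 gives 73/3 + (1/6)Q − (183.75 - (5/12)Q) = 23, so Q' = 2189/7.
Then Pb = 183.75 − (5/12)·(2189/7) = 2245/42 and Ps = 73/3 + (1/6)·(2189/7) = 3211/42.
The subsidy expands output by 2189/7 − 1913/7 = 276/7 past the efficient level; on those units the gap between marginal cost and willingness to pay runs from 0 up to 23.
DWL = ½ × 23 × 276/7 = 3174/7.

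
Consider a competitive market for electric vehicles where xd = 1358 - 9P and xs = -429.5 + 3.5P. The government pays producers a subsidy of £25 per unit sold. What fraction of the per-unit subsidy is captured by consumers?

Consumer share = 0.28

Pre-subsidy: 1358 - 9P = -429.5 + 3.5P gives P* = 143, x* = 71.
With the subsidy, sellers receive Ps = Pb + 25 for each unit, where Pb is the price buyers pay.
Supply in terms of Pb becomes xs = -429.5 + 3.5(Pb + 25) = -342 + 3.5Pb. Setting this equal to demand: 1358 - 9Pb = -342 + 3.5Pb, so Pb = 136.
Sellers receive Ps = 136 + 25 = 161; x' = 1358 − 9·136 = 134.
Buyers' price falls by P* − Pb = 143 − 136 = 7; sellers' price rises by Ps − P* = 161 − 143 = 18.
So consumers capture 7/25 = 0.28 of each unit of subsidy.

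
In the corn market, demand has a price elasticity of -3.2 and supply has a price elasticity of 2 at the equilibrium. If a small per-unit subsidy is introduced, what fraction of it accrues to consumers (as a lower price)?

For a small subsidy around the equilibrium, the benefit split depends on the relative slopes, which at a point are proportional to the elasticities.
Buyer share = εs/(εs + |εd|) = 2/(2 + 3.2) = 5/13; seller share = |εd|/(εs + |εd|) = 8/13.

Consumer share = 5/13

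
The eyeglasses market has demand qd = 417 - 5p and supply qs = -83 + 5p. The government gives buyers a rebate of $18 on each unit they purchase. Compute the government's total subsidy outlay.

Government cost = $3816

Pre-subsidy: 417 - 5p = -83 + 5p gives p* = 50, q* = 167.
With the rebate, buyers effectively pay pb = ps − 18, where ps is the price sellers receive.
Demand in terms of ps becomes qd = 417 − 5(ps − 18) = 507 - 5ps. Setting this equal to supply: 507 - 5ps = -83 + 5ps, so ps = 59.
Buyers pay pb = 59 − 18 = 41; q' = -83 + 5·59 = 212.
Government outlay = subsidy × quantity = 18 × 212 = 3816.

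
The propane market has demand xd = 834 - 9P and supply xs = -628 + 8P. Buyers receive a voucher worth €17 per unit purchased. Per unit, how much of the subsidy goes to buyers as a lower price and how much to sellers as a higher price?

Pre-subsidy: 834 - 9P = -628 + 8P gives P* = 86, x* = 60.
With the rebate, buyers effectively pay Pb = Ps − 17, where Ps is the price sellers receive.
Demand in terms of Ps becomes xd = 834 − 9(Ps − 17) = 987 - 9Ps. Setting this equal to supply: 987 - 9Ps = -628 + 8Ps, so Ps = 95.
Buyers pay Pb = 95 − 17 = 78; x' = -628 + 8·95 = 132.
Buyers' price falls by P* − Pb = 86 − 78 = 8; sellers' price rises by Ps − P* = 95 − 86 = 9.

Buyers gain €8 per unit; sellers gain €9 per unit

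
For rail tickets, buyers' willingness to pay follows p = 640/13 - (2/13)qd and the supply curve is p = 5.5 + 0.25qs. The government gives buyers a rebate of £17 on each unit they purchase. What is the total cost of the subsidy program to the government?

Government cost = 53686/21

Pre-subsidy: 640/13 - (2/13)q = 5.5 + 0.25q gives q* = 758/7 and p* = 228/7.
With the rebate, buyers effectively pay pb = ps − 17, where ps is the price sellers receive.
On the curves, pb = 640/13 - (2/13)q and ps = 5.5 + 0.25q; the wedge ps − pb = 17 gives 5.5 + 0.25q − (640/13 - (2/13)q) = 17, so q' = 3158/21.
Then pb = 640/13 − (2/13)·(3158/21) = 548/21 and ps = 5.5 + 0.25·(3158/21) = 905/21.
Government outlay = subsidy × quantity = 17 × 3158/21 = 53686/21.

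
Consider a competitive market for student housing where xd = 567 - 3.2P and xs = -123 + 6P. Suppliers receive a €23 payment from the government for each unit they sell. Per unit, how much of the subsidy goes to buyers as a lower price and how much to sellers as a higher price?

Buyers gain €15 per unit; sellers gain €8 per unit

Pre-subsidy: 567 - 3.2P = -123 + 6P gives P* = 75, x* = 327.
With the subsidy, sellers receive Ps = Pb + 23 for each unit, where Pb is the price buyers pay.
Supply in terms of Pb becomes xs = -123 + 6(Pb + 23) = 15 + 6Pb. Setting this equal to demand: 567 - 3.2Pb = 15 + 6Pb, so Pb = 60.
Sellers receive Ps = 60 + 23 = 83; x' = 567 − 3.2·60 = 375.
Buyers' price falls by P* − Pb = 75 − 60 = 15; sellers' price rises by Ps − P* = 83 − 75 = 8.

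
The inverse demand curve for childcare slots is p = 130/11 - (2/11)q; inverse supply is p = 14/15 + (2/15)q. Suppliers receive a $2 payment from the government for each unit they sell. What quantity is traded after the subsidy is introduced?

Pre-subsidy: 130/11 - (2/11)q = 14/15 + (2/15)q gives q* = 449/13 and p* = 72/13.
With the subsidy, sellers receive ps = pb + 2 for each unit, where pb is the price buyers pay.
On the curves, pb = 130/11 - (2/11)q and ps = 14/15 + (2/15)q; the wedge ps − pb = 2 gives 14/15 + (2/15)q − (130/11 - (2/11)q) = 2, so q' = 1063/26.
Then pb = 130/11 − (2/11)·(1063/26) = 57/13 and ps = 14/15 + (2/15)·(1063/26) = 83/13.

q' = 1063/26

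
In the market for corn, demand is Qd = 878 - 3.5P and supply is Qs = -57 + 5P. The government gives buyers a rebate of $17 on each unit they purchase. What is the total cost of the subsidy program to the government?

Government cost = $8976

Pre-subsidy: 878 - 3.5P = -57 + 5P gives P* = 110, Q* = 493.
With the rebate, buyers effectively pay Pb = Ps − 17, where Ps is the price sellers receive.
Demand in terms of Ps becomes Qd = 878 − 3.5(Ps − 17) = 937.5 - 3.5Ps. Setting this equal to supply: 937.5 - 3.5Ps = -57 + 5Ps, so Ps = 117.
Buyers pay Pb = 117 − 17 = 100; Q' = -57 + 5·117 = 528.
Government outlay = subsidy × quantity = 17 × 528 = 8976.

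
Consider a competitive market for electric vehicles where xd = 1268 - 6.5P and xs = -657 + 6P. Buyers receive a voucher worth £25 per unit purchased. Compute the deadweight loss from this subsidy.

Deadweight loss = £975

Pre-subsidy: 1268 - 6.5P = -657 + 6P gives P* = 154, x* = 267.
With the rebate, buyers effectively pay Pb = Ps − 25, where Ps is the price sellers receive.
Demand in terms of Ps becomes xd = 1268 − 6.5(Ps − 25) = 1430.5 - 6.5Ps. Setting this equal to supply: 1430.5 - 6.5Ps = -657 + 6Ps, so Ps = 167.
Buyers pay Pb = 167 − 25 = 142; x' = -657 + 6·167 = 345.
The subsidy expands output by 345 − 267 = 78 past the efficient level; on those units the gap between marginal cost and willingness to pay runs from 0 up to 25.
DWL = ½ × 25 × 78 = 975.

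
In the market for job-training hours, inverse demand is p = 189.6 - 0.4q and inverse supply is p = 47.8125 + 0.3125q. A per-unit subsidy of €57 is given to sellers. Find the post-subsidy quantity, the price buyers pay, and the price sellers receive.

q' = 279; buyers pay €78; sellers receive €135

Pre-subsidy: 189.6 - 0.4q = 47.8125 + 0.3125q gives q* = 199 and p* = 110.
With the subsidy, sellers receive ps = pb + 57 for each unit, where pb is the price buyers pay.
On the curves, pb = 189.6 - 0.4q and ps = 47.8125 + 0.3125q; the wedge ps − pb = 57 gives 47.8125 + 0.3125q − (189.6 - 0.4q) = 57, so q' = 279.
Then pb = 189.6 − 0.4·279 = 78 and ps = 47.8125 + 0.3125·279 = 135.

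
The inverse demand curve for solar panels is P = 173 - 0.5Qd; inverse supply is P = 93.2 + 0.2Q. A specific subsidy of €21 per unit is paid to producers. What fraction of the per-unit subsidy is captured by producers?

Pre-subsidy: 173 - 0.5Q = 93.2 + 0.2Q gives Q* = 114 and P* = 116.
With the subsidy, sellers receive Ps = Pb + 21 for each unit, where Pb is the price buyers pay.
On the curves, Pb = 173 - 0.5Q and Ps = 93.2 + 0.2Q; the wedge Ps − Pb = 21 gives 93.2 + 0.2Q − (173 - 0.5Q) = 21, so Q' = 144.
Then Pb = 173 − 0.5·144 = 101 and Ps = 93.2 + 0.2·144 = 122.
Buyers' price falls by P* − Pb = 116 − 101 = 15; sellers' price rises by Ps − P* = 122 − 116 = 6.
So producers capture 6/21 = 2/7 of each unit of subsidy.

Producer share = 2/7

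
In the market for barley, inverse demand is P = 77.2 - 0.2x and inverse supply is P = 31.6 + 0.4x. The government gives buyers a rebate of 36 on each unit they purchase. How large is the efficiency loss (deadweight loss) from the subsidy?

Deadweight loss = 1080

Pre-subsidy: 77.2 - 0.2x = 31.6 + 0.4x gives x* = 76 and P* = 62.
With the rebate, buyers effectively pay Pb = Ps − 36, where Ps is the price sellers receive.
On the curves, Pb = 77.2 - 0.2x and Ps = 31.6 + 0.4x; the wedge Ps − Pb = 36 gives 31.6 + 0.4x − (77.2 - 0.2x) = 36, so x' = 136.
Then Pb = 77.2 − 0.2·136 = 50 and Ps = 31.6 + 0.4·136 = 86.
The subsidy expands output by 136 − 76 = 60 past the efficient level; on those units the gap between marginal cost and willingness to pay runs from 0 up to 36.
DWL = ½ × 36 × 60 = 1080.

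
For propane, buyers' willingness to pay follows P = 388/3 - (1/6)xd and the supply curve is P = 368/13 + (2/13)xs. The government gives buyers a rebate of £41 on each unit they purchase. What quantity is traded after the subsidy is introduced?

x' = 443.12

Pre-subsidy: 388/3 - (1/6)x = 368/13 + (2/13)x gives x* = 315.2 and P* = 76.8.
With the rebate, buyers effectively pay Pb = Ps − 41, where Ps is the price sellers receive.
On the curves, Pb = 388/3 - (1/6)x and Ps = 368/13 + (2/13)x; the wedge Ps − Pb = 41 gives 368/13 + (2/13)x − (388/3 - (1/6)x) = 41, so x' = 443.12.
Then Pb = 388/3 − (1/6)·443.12 = 55.48 and Ps = 368/13 + (2/13)·443.12 = 96.48.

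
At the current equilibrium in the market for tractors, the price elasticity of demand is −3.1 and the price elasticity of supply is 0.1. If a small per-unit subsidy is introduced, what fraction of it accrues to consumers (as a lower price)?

For a small subsidy around the equilibrium, the benefit split depends on the relative slopes, which at a point are proportional to the elasticities.
Buyer share = εs/(εs + |εd|) = 0.1/(0.1 + 3.1) = 0.03125; seller share = |εd|/(εs + |εd|) = 0.96875.

Consumer share = 0.03125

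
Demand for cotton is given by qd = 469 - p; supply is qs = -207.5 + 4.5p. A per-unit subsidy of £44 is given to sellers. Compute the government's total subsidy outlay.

Pre-subsidy: 469 - p = -207.5 + 4.5p gives p* = 123, q* = 346.
With the subsidy, sellers receive ps = pb + 44 for each unit, where pb is the price buyers pay.
Supply in terms of pb becomes qs = -207.5 + 4.5(pb + 44) = -9.5 + 4.5pb. Setting this equal to demand: 469 - pb = -9.5 + 4.5pb, so pb = 87.
Sellers receive ps = 87 + 44 = 131; q' = 469 − 1·87 = 382.
Government outlay = subsidy × quantity = 44 × 382 = 16808.

Government cost = £16808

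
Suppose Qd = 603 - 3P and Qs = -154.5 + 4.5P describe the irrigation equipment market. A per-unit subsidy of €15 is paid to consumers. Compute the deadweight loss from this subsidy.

Deadweight loss = €202.5

Pre-subsidy: 603 - 3P = -154.5 + 4.5P gives P* = 101, Q* = 300.
With the rebate, buyers effectively pay Pb = Ps − 15, where Ps is the price sellers receive.
Demand in terms of Ps becomes Qd = 603 − 3(Ps − 15) = 648 - 3Ps. Setting this equal to supply: 648 - 3Ps = -154.5 + 4.5Ps, so Ps = 107.
Buyers pay Pb = 107 − 15 = 92; Q' = -154.5 + 4.5·107 = 327.
The subsidy expands output by 327 − 300 = 27 past the efficient level; on those units the gap between marginal cost and willingness to pay runs from 0 up to 15.
DWL = ½ × 15 × 27 = 202.5.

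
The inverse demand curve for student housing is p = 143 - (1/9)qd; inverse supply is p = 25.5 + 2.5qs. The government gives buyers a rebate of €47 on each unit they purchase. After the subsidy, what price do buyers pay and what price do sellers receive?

Buyers pay €136; sellers receive €183

Pre-subsidy: 143 - (1/9)q = 25.5 + 2.5q gives q* = 45 and p* = 138.
With the rebate, buyers effectively pay pb = ps − 47, where ps is the price sellers receive.
On the curves, pb = 143 - (1/9)q and ps = 25.5 + 2.5q; the wedge ps − pb = 47 gives 25.5 + 2.5q − (143 - (1/9)q) = 47, so q' = 63.
Then pb = 143 − (1/9)·63 = 136 and ps = 25.5 + 2.5·63 = 183.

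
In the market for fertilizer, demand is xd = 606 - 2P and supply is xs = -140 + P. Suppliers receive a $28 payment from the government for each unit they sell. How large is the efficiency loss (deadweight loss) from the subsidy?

Pre-subsidy: 606 - 2P = -140 + P gives P* = 746/3, x* = 326/3.
With the subsidy, sellers receive Ps = Pb + 28 for each unit, where Pb is the price buyers pay.
Supply in terms of Pb becomes xs = -140 + 1(Pb + 28) = -112 + Pb. Setting this equal to demand: 606 - 2Pb = -112 + Pb, so Pb = 718/3.
Sellers receive Ps = 718/3 + 28 = 802/3; x' = 606 − 2·(718/3) = 382/3.
The subsidy expands output by 382/3 − 326/3 = 56/3 past the efficient level; on those units the gap between marginal cost and willingness to pay runs from 0 up to 28.
DWL = ½ × 28 × 56/3 = 784/3.

Deadweight loss = 784/3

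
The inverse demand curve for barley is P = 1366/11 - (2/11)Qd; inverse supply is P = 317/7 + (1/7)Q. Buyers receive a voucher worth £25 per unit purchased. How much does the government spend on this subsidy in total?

Government cost = £8000

Pre-subsidy: 1366/11 - (2/11)Q = 317/7 + (1/7)Q gives Q* = 243 and P* = 80.
With the rebate, buyers effectively pay Pb = Ps − 25, where Ps is the price sellers receive.
On the curves, Pb = 1366/11 - (2/11)Q and Ps = 317/7 + (1/7)Q; the wedge Ps − Pb = 25 gives 317/7 + (1/7)Q − (1366/11 - (2/11)Q) = 25, so Q' = 320.
Then Pb = 1366/11 − (2/11)·320 = 66 and Ps = 317/7 + (1/7)·320 = 91.
Government outlay = subsidy × quantity = 25 × 320 = 8000.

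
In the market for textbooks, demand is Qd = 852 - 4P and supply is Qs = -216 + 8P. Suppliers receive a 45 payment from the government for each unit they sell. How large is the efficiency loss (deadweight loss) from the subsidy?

Deadweight loss = 2700

Pre-subsidy: 852 - 4P = -216 + 8P gives P* = 89, Q* = 496.
With the subsidy, sellers receive Ps = Pb + 45 for each unit, where Pb is the price buyers pay.
Supply in terms of Pb becomes Qs = -216 + 8(Pb + 45) = 144 + 8Pb. Setting this equal to demand: 852 - 4Pb = 144 + 8Pb, so Pb = 59.
Sellers receive Ps = 59 + 45 = 104; Q' = 852 − 4·59 = 616.
The subsidy expands output by 616 − 496 = 120 past the efficient level; on those units the gap between marginal cost and willingness to pay runs from 0 up to 45.
DWL = ½ × 45 × 120 = 2700.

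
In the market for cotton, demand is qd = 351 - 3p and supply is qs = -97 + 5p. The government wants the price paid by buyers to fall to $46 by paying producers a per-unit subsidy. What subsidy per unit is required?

Required subsidy s = $16 per unit

At a buyer price of 46, quantity demanded is 351 − 3·46 = 213.
Sellers supply 213 only when they receive ps with -97 + 5·ps = 213, i.e. ps = 62.
s = ps − pb = 62 − 46 = 16.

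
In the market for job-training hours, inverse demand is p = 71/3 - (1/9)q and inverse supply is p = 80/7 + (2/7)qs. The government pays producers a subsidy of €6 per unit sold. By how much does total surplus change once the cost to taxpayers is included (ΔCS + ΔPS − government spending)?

Pre-subsidy: 71/3 - (1/9)q = 80/7 + (2/7)q gives q* = 30.84 and p* = 20.24.
With the subsidy, sellers receive ps = pb + 6 for each unit, where pb is the price buyers pay.
On the curves, pb = 71/3 - (1/9)q and ps = 80/7 + (2/7)q; the wedge ps − pb = 6 gives 80/7 + (2/7)q − (71/3 - (1/9)q) = 6, so q' = 45.96.
Then pb = 71/3 − (1/9)·45.96 = 18.56 and ps = 80/7 + (2/7)·45.96 = 24.56.
ΔCS = ½(30.84 + 45.96)(20.24 − 18.56) = 64.512; ΔPS = ½(30.84 + 45.96)(24.56 − 20.24) = 165.888.
Government spending = 6 × 45.96 = 275.76.
Net change = 64.512 + 165.888 − 275.76 = -45.36. The loss equals the DWL triangle ½·6·15.12.

Net change in total surplus = -€45.36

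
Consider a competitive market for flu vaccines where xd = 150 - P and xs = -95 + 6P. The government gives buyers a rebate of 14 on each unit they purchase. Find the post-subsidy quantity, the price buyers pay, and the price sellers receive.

x' = 127; buyers pay 23; sellers receive 37

Pre-subsidy: 150 - P = -95 + 6P gives P* = 35, x* = 115.
With the rebate, buyers effectively pay Pb = Ps − 14, where Ps is the price sellers receive.
Demand in terms of Ps becomes xd = 150 − 1(Ps − 14) = 164 - Ps. Setting this equal to supply: 164 - Ps = -95 + 6Ps, so Ps = 37.
Buyers pay Pb = 37 − 14 = 23; x' = -95 + 6·37 = 127.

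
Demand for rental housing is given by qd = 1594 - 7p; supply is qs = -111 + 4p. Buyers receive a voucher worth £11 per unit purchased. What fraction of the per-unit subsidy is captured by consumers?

Pre-subsidy: 1594 - 7p = -111 + 4p gives p* = 155, q* = 509.
With the rebate, buyers effectively pay pb = ps − 11, where ps is the price sellers receive.
Demand in terms of ps becomes qd = 1594 − 7(ps − 11) = 1671 - 7ps. Setting this equal to supply: 1671 - 7ps = -111 + 4ps, so ps = 162.
Buyers pay pb = 162 − 11 = 151; q' = -111 + 4·162 = 537.
Buyers' price falls by p* − pb = 155 − 151 = 4; sellers' price rises by ps − p* = 162 − 155 = 7.
So consumers capture 4/11 = 4/11 of each unit of subsidy.

Consumer share = 4/11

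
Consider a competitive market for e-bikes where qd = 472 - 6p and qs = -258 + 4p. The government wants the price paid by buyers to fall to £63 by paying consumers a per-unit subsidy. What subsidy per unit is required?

At a buyer price of 63, quantity demanded is 472 − 6·63 = 94.
Sellers supply 94 only when they receive ps with -258 + 4·ps = 94, i.e. ps = 88.
s = ps − pb = 88 − 63 = 25.

Required subsidy s = £25 per unit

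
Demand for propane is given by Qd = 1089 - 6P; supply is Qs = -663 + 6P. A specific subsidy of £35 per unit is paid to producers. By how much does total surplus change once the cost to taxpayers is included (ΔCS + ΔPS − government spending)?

Net change in total surplus = -£1837.5

Pre-subsidy: 1089 - 6P = -663 + 6P gives P* = 146, Q* = 213.
With the subsidy, sellers receive Ps = Pb + 35 for each unit, where Pb is the price buyers pay.
Supply in terms of Pb becomes Qs = -663 + 6(Pb + 35) = -453 + 6Pb. Setting this equal to demand: 1089 - 6Pb = -453 + 6Pb, so Pb = 128.5.
Sellers receive Ps = 128.5 + 35 = 163.5; Q' = 1089 − 6·128.5 = 318.
ΔCS = ½(213 + 318)(146 − 128.5) = 4646.25; ΔPS = ½(213 + 318)(163.5 − 146) = 4646.25.
Government spending = 35 × 318 = 11130.
Net change = 4646.25 + 4646.25 − 11130 = -1837.5. The loss equals the DWL triangle ½·35·105.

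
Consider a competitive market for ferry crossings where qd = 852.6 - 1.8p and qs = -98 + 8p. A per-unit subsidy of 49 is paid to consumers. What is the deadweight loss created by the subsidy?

Deadweight loss = 1764

Pre-subsidy: 852.6 - 1.8p = -98 + 8p gives p* = 97, q* = 678.
With the rebate, buyers effectively pay pb = ps − 49, where ps is the price sellers receive.
Demand in terms of ps becomes qd = 852.6 − 1.8(ps − 49) = 940.8 - 1.8ps. Setting this equal to supply: 940.8 - 1.8ps = -98 + 8ps, so ps = 106.
Buyers pay pb = 106 − 49 = 57; q' = -98 + 8·106 = 750.
The subsidy expands output by 750 − 678 = 72 past the efficient level; on those units the gap between marginal cost and willingness to pay runs from 0 up to 49.
DWL = ½ × 49 × 72 = 1764.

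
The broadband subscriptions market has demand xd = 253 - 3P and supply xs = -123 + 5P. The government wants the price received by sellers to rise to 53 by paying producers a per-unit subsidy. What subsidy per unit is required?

At a seller price of 53, quantity supplied is -123 + 5·53 = 142.
Buyers absorb 142 only when they pay Pb with 253 − 3·Pb = 142, i.e. Pb = 37.
s = Ps − Pb = 53 − 37 = 16.

Required subsidy s = 16 per unit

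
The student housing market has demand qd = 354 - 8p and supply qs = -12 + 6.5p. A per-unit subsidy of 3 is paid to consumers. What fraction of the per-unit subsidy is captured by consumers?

Consumer share = 13/29

Pre-subsidy: 354 - 8p = -12 + 6.5p gives p* = 732/29, q* = 4410/29.
With the rebate, buyers effectively pay pb = ps − 3, where ps is the price sellers receive.
Demand in terms of ps becomes qd = 354 − 8(ps − 3) = 378 - 8ps. Setting this equal to supply: 378 - 8ps = -12 + 6.5ps, so ps = 780/29.
Buyers pay pb = 780/29 − 3 = 693/29; q' = -12 + 6.5·(780/29) = 4722/29.
Buyers' price falls by p* − pb = 732/29 − 693/29 = 39/29; sellers' price rises by ps − p* = 780/29 − 732/29 = 48/29.
So consumers capture (39/29)/3 = 13/29 of each unit of subsidy.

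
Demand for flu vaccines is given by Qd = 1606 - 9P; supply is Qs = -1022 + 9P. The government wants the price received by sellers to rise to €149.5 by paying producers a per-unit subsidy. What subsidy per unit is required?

Required subsidy s = €7 per unit

At a seller price of 149.5, quantity supplied is -1022 + 9·149.5 = 323.5.
Buyers absorb 323.5 only when they pay Pb with 1606 − 9·Pb = 323.5, i.e. Pb = 142.5.
s = Ps − Pb = 149.5 − 142.5 = 7.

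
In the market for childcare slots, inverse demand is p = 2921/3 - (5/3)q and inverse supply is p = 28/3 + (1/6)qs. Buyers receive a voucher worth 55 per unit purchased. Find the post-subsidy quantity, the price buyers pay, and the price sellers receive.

q' = 556; buyers pay 47; sellers receive 102

Pre-subsidy: 2921/3 - (5/3)q = 28/3 + (1/6)q gives q* = 526 and p* = 97.
With the rebate, buyers effectively pay pb = ps − 55, where ps is the price sellers receive.
On the curves, pb = 2921/3 - (5/3)q and ps = 28/3 + (1/6)q; the wedge ps − pb = 55 gives 28/3 + (1/6)q − (2921/3 - (5/3)q) = 55, so q' = 556.
Then pb = 2921/3 − (5/3)·556 = 47 and ps = 28/3 + (1/6)·556 = 102.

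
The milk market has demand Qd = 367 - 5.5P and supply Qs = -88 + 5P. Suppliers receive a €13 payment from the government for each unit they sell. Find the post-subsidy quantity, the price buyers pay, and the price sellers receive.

Q' = 1139/7; buyers pay 260/7; sellers receive 351/7

Pre-subsidy: 367 - 5.5P = -88 + 5P gives P* = 130/3, Q* = 386/3.
With the subsidy, sellers receive Ps = Pb + 13 for each unit, where Pb is the price buyers pay.
Supply in terms of Pb becomes Qs = -88 + 5(Pb + 13) = -23 + 5Pb. Setting this equal to demand: 367 - 5.5Pb = -23 + 5Pb, so Pb = 260/7.
Sellers receive Ps = 260/7 + 13 = 351/7; Q' = 367 − 5.5·(260/7) = 1139/7.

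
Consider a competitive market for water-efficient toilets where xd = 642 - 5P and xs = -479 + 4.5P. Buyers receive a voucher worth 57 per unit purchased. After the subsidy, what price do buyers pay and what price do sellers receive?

Pre-subsidy: 642 - 5P = -479 + 4.5P gives P* = 118, x* = 52.
With the rebate, buyers effectively pay Pb = Ps − 57, where Ps is the price sellers receive.
Demand in terms of Ps becomes xd = 642 − 5(Ps − 57) = 927 - 5Ps. Setting this equal to supply: 927 - 5Ps = -479 + 4.5Ps, so Ps = 148.
Buyers pay Pb = 148 − 57 = 91; x' = -479 + 4.5·148 = 187.

Buyers pay 91; sellers receive 148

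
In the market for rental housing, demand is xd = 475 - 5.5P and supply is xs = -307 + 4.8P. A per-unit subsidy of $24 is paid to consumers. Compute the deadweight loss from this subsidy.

Pre-subsidy: 475 - 5.5P = -307 + 4.8P gives P* = 7820/103, x* = 5915/103.
With the rebate, buyers effectively pay Pb = Ps − 24, where Ps is the price sellers receive.
Demand in terms of Ps becomes xd = 475 − 5.5(Ps − 24) = 607 - 5.5Ps. Setting this equal to supply: 607 - 5.5Ps = -307 + 4.8Ps, so Ps = 9140/103.
Buyers pay Pb = 9140/103 − 24 = 6668/103; x' = -307 + 4.8·(9140/103) = 12251/103.
The subsidy expands output by 12251/103 − 5915/103 = 6336/103 past the efficient level; on those units the gap between marginal cost and willingness to pay runs from 0 up to 24.
DWL = ½ × 24 × 6336/103 = 76032/103.

Deadweight loss = 76032/103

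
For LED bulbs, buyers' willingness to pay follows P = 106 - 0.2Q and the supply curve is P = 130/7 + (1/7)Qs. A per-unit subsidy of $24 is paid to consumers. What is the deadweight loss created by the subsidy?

Deadweight loss = $840

Pre-subsidy: 106 - 0.2Q = 130/7 + (1/7)Q gives Q* = 255 and P* = 55.
With the rebate, buyers effectively pay Pb = Ps − 24, where Ps is the price sellers receive.
On the curves, Pb = 106 - 0.2Q and Ps = 130/7 + (1/7)Q; the wedge Ps − Pb = 24 gives 130/7 + (1/7)Q − (106 - 0.2Q) = 24, so Q' = 325.
Then Pb = 106 − 0.2·325 = 41 and Ps = 130/7 + (1/7)·325 = 65.
The subsidy expands output by 325 − 255 = 70 past the efficient level; on those units the gap between marginal cost and willingness to pay runs from 0 up to 24.
DWL = ½ × 24 × 70 = 840.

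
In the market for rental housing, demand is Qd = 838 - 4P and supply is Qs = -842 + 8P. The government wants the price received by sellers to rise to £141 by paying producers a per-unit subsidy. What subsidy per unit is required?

At a seller price of 141, quantity supplied is -842 + 8·141 = 286.
Buyers absorb 286 only when they pay Pb with 838 − 4·Pb = 286, i.e. Pb = 138.
s = Ps − Pb = 141 − 138 = 3.

Required subsidy s = £3 per unit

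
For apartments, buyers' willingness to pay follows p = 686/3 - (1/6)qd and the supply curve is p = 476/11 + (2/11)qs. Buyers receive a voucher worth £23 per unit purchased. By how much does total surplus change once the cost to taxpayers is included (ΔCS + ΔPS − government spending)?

Net change in total surplus = -£759

Pre-subsidy: 686/3 - (1/6)q = 476/11 + (2/11)q gives q* = 532 and p* = 140.
With the rebate, buyers effectively pay pb = ps − 23, where ps is the price sellers receive.
On the curves, pb = 686/3 - (1/6)q and ps = 476/11 + (2/11)q; the wedge ps − pb = 23 gives 476/11 + (2/11)q − (686/3 - (1/6)q) = 23, so q' = 598.
Then pb = 686/3 − (1/6)·598 = 129 and ps = 476/11 + (2/11)·598 = 152.
ΔCS = ½(532 + 598)(140 − 129) = 6215; ΔPS = ½(532 + 598)(152 − 140) = 6780.
Government spending = 23 × 598 = 13754.
Net change = 6215 + 6780 − 13754 = -759. The loss equals the DWL triangle ½·23·66.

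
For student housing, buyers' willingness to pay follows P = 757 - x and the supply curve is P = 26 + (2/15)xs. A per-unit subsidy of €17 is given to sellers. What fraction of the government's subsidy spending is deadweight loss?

DWL / government spending = 1/88

Pre-subsidy: 757 - x = 26 + (2/15)x gives x* = 645 and P* = 112.
With the subsidy, sellers receive Ps = Pb + 17 for each unit, where Pb is the price buyers pay.
On the curves, Pb = 757 - x and Ps = 26 + (2/15)x; the wedge Ps − Pb = 17 gives 26 + (2/15)x − (757 - x) = 17, so x' = 660.
Then Pb = 757 − 1·660 = 97 and Ps = 26 + (2/15)·660 = 114.
ΔCS = ½(645 + 660)(112 − 97) = 9787.5; ΔPS = ½(645 + 660)(114 − 112) = 1305.
Government spending = 17 × 660 = 11220.
DWL = ½ × 17 × (660 − 645) = 127.5; fraction = 127.5 / 11220 = 1/88.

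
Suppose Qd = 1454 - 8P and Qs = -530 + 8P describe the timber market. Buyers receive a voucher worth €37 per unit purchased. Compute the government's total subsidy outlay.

Pre-subsidy: 1454 - 8P = -530 + 8P gives P* = 124, Q* = 462.
With the rebate, buyers effectively pay Pb = Ps − 37, where Ps is the price sellers receive.
Demand in terms of Ps becomes Qd = 1454 − 8(Ps − 37) = 1750 - 8Ps. Setting this equal to supply: 1750 - 8Ps = -530 + 8Ps, so Ps = 142.5.
Buyers pay Pb = 142.5 − 37 = 105.5; Q' = -530 + 8·142.5 = 610.
Government outlay = subsidy × quantity = 37 × 610 = 22570.

Government cost = €22570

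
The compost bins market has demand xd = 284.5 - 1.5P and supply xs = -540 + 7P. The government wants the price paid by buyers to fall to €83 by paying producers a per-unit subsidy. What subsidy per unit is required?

Required subsidy s = €17 per unit

At a buyer price of 83, quantity demanded is 284.5 − 1.5·83 = 160.
Sellers supply 160 only when they receive Ps with -540 + 7·Ps = 160, i.e. Ps = 100.
s = Ps − Pb = 100 − 83 = 17.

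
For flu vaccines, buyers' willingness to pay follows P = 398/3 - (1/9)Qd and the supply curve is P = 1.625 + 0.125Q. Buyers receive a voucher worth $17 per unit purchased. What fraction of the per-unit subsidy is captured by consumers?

Consumer share = 8/17

Pre-subsidy: 398/3 - (1/9)Q = 1.625 + 0.125Q gives Q* = 555 and P* = 71.
With the rebate, buyers effectively pay Pb = Ps − 17, where Ps is the price sellers receive.
On the curves, Pb = 398/3 - (1/9)Q and Ps = 1.625 + 0.125Q; the wedge Ps − Pb = 17 gives 1.625 + 0.125Q − (398/3 - (1/9)Q) = 17, so Q' = 627.
Then Pb = 398/3 − (1/9)·627 = 63 and Ps = 1.625 + 0.125·627 = 80.
Buyers' price falls by P* − Pb = 71 − 63 = 8; sellers' price rises by Ps − P* = 80 − 71 = 9.
So consumers capture 8/17 = 8/17 of each unit of subsidy.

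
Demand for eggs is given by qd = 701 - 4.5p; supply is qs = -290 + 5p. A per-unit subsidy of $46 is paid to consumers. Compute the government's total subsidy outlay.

Pre-subsidy: 701 - 4.5p = -290 + 5p gives p* = 1982/19, q* = 4400/19.
With the rebate, buyers effectively pay pb = ps − 46, where ps is the price sellers receive.
Demand in terms of ps becomes qd = 701 − 4.5(ps − 46) = 908 - 4.5ps. Setting this equal to supply: 908 - 4.5ps = -290 + 5ps, so ps = 2396/19.
Buyers pay pb = 2396/19 − 46 = 1522/19; q' = -290 + 5·(2396/19) = 6470/19.
Government outlay = subsidy × quantity = 46 × 6470/19 = 297620/19.

Government cost = 297620/19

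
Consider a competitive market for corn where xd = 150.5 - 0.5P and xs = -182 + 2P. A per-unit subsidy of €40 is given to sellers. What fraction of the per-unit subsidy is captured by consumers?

Pre-subsidy: 150.5 - 0.5P = -182 + 2P gives P* = 133, x* = 84.
With the subsidy, sellers receive Ps = Pb + 40 for each unit, where Pb is the price buyers pay.
Supply in terms of Pb becomes xs = -182 + 2(Pb + 40) = -102 + 2Pb. Setting this equal to demand: 150.5 - 0.5Pb = -102 + 2Pb, so Pb = 101.
Sellers receive Ps = 101 + 40 = 141; x' = 150.5 − 0.5·101 = 100.
Buyers' price falls by P* − Pb = 133 − 101 = 32; sellers' price rises by Ps − P* = 141 − 133 = 8.
So consumers capture 32/40 = 0.8 of each unit of subsidy.

Consumer share = 0.8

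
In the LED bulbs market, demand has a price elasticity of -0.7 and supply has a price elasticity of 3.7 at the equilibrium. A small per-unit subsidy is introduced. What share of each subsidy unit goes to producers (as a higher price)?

For a small subsidy around the equilibrium, the benefit split depends on the relative slopes, which at a point are proportional to the elasticities.
Buyer share = εs/(εs + |εd|) = 3.7/(3.7 + 0.7) = 37/44; seller share = |εd|/(εs + |εd|) = 7/44.
So producers capture 7/44 of the subsidy.

Producer share = 7/44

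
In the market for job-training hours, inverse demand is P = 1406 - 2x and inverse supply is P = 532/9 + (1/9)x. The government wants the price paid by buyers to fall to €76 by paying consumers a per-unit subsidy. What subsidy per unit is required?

Required subsidy s = €57 per unit

At a buyer price of 76, quantity demanded is 703 − 0.5·76 = 665.
Sellers supply 665 only when they receive Ps = 532/9 + (1/9)·665 = 133.
s = Ps − Pb = 133 − 76 = 57.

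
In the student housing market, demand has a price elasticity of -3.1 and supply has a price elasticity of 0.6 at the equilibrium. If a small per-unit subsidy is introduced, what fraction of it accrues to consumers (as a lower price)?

For a small subsidy around the equilibrium, the benefit split depends on the relative slopes, which at a point are proportional to the elasticities.
Buyer share = εs/(εs + |εd|) = 0.6/(0.6 + 3.1) = 6/37; seller share = |εd|/(εs + |εd|) = 31/37.

Consumer share = 6/37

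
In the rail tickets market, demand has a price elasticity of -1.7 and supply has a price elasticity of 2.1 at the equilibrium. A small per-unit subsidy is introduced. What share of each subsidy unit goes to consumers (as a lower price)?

For a small subsidy around the equilibrium, the benefit split depends on the relative slopes, which at a point are proportional to the elasticities.
Buyer share = εs/(εs + |εd|) = 2.1/(2.1 + 1.7) = 21/38; seller share = |εd|/(εs + |εd|) = 17/38.

Consumer share = 21/38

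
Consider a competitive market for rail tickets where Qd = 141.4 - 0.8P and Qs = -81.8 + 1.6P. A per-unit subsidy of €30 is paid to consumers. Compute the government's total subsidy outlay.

Pre-subsidy: 141.4 - 0.8P = -81.8 + 1.6P gives P* = 93, Q* = 67.
With the rebate, buyers effectively pay Pb = Ps − 30, where Ps is the price sellers receive.
Demand in terms of Ps becomes Qd = 141.4 − 0.8(Ps − 30) = 165.4 - 0.8Ps. Setting this equal to supply: 165.4 - 0.8Ps = -81.8 + 1.6Ps, so Ps = 103.
Buyers pay Pb = 103 − 30 = 73; Q' = -81.8 + 1.6·103 = 83.
Government outlay = subsidy × quantity = 30 × 83 = 2490.

Government cost = €2490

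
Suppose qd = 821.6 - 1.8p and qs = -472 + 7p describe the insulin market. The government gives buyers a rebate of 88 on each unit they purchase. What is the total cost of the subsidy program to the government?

Pre-subsidy: 821.6 - 1.8p = -472 + 7p gives p* = 147, q* = 557.
With the rebate, buyers effectively pay pb = ps − 88, where ps is the price sellers receive.
Demand in terms of ps becomes qd = 821.6 − 1.8(ps − 88) = 980 - 1.8ps. Setting this equal to supply: 980 - 1.8ps = -472 + 7ps, so ps = 165.
Buyers pay pb = 165 − 88 = 77; q' = -472 + 7·165 = 683.
Government outlay = subsidy × quantity = 88 × 683 = 60104.

Government cost = 60104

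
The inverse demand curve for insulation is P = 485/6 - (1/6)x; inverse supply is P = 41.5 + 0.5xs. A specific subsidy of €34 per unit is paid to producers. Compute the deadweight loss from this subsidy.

Deadweight loss = €867

Pre-subsidy: 485/6 - (1/6)x = 41.5 + 0.5x gives x* = 59 and P* = 71.
With the subsidy, sellers receive Ps = Pb + 34 for each unit, where Pb is the price buyers pay.
On the curves, Pb = 485/6 - (1/6)x and Ps = 41.5 + 0.5x; the wedge Ps − Pb = 34 gives 41.5 + 0.5x − (485/6 - (1/6)x) = 34, so x' = 110.
Then Pb = 485/6 − (1/6)·110 = 62.5 and Ps = 41.5 + 0.5·110 = 96.5.
The subsidy expands output by 110 − 59 = 51 past the efficient level; on those units the gap between marginal cost and willingness to pay runs from 0 up to 34.
DWL = ½ × 34 × 51 = 867.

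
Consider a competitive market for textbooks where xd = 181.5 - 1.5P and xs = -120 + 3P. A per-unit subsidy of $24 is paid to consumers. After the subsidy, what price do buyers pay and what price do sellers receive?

Pre-subsidy: 181.5 - 1.5P = -120 + 3P gives P* = 67, x* = 81.
With the rebate, buyers effectively pay Pb = Ps − 24, where Ps is the price sellers receive.
Demand in terms of Ps becomes xd = 181.5 − 1.5(Ps − 24) = 217.5 - 1.5Ps. Setting this equal to supply: 217.5 - 1.5Ps = -120 + 3Ps, so Ps = 75.
Buyers pay Pb = 75 − 24 = 51; x' = -120 + 3·75 = 105.

Buyers pay $51; sellers receive $75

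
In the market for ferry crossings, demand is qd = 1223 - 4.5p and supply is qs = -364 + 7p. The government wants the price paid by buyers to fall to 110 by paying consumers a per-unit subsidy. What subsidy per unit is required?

Required subsidy s = 46 per unit

At a buyer price of 110, quantity demanded is 1223 − 4.5·110 = 728.
Sellers supply 728 only when they receive ps with -364 + 7·ps = 728, i.e. ps = 156.
s = ps − pb = 156 − 110 = 46.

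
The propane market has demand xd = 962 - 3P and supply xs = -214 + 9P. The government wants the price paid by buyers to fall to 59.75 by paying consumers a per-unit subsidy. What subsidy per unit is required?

Required subsidy s = 51 per unit

At a buyer price of 59.75, quantity demanded is 962 − 3·59.75 = 782.75.
Sellers supply 782.75 only when they receive Ps with -214 + 9·Ps = 782.75, i.e. Ps = 110.75.
s = Ps − Pb = 110.75 − 59.75 = 51.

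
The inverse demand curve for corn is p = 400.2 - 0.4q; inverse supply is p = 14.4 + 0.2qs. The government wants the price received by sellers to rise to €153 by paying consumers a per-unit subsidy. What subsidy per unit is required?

Required subsidy s = €30 per unit

At a seller price of 153, quantity supplied is -72 + 5·153 = 693.
Buyers absorb 693 only when they pay pb = 400.2 − 0.4·693 = 123.
s = ps − pb = 153 − 123 = 30.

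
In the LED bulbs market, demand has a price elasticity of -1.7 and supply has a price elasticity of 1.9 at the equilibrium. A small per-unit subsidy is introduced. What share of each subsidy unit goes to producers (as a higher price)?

Producer share = 17/36

For a small subsidy around the equilibrium, the benefit split depends on the relative slopes, which at a point are proportional to the elasticities.
Buyer share = εs/(εs + |εd|) = 1.9/(1.9 + 1.7) = 19/36; seller share = |εd|/(εs + |εd|) = 17/36.
So producers capture 17/36 of the subsidy.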